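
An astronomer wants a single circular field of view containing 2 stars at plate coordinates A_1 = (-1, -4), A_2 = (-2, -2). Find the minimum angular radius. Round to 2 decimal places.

1.12

The smallest circle enclosing two points has them as diameter endpoints.
Centre = midpoint = (-1.5, -3); r² = |A_1A_2|²/4 = 5/4 = 1.25.
r = √(1.25) ≈ 1.12.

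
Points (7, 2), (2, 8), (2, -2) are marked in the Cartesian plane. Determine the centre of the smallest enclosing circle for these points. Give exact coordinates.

(2.1, 3)

Call the three points A, B, C in the order given.
Side lengths²: AB² = 61, AC² = 41, BC² = 100.
Since BC² = 100 < 61 + 41 = 102, the triangle is acute, so the smallest enclosing circle is the circumcircle.
Circumcentre = (2.1, 3), r² = 25.01.
Centre = (2.1, 3).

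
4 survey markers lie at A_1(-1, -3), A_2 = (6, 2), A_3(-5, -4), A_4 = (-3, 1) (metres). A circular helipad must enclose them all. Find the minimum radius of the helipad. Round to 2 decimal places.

6.26

A smallest enclosing disk is always determined by at most three of the input points on its boundary.
The farthest pair is A_2–A_3 with squared distance 157. The circle on this segment as diameter has centre (0.5, -1) and r² = 157/4 = 39.25.
Check A_1: distance² to centre = 6.25 ≤ 39.25, so it lies inside.
All remaining points lie in this disk, and no smaller disk contains both endpoints, so this is the minimum enclosing circle.
r = √(39.25) ≈ 6.26.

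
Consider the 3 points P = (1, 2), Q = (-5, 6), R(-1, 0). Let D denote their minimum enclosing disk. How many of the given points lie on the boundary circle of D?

3

Side lengths²: PQ² = 52, PR² = 8, QR² = 52.
Since QR² = 52 < 52 + 8 = 60, the triangle is acute, so the smallest enclosing circle is the circumcircle.
Circumcentre = (-2.4, 3.4), r² = 13.52.
The points at distance exactly r from the centre are P, Q, R — 3 points.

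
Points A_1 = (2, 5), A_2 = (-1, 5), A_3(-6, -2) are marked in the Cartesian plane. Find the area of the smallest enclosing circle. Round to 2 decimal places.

Side lengths²: A_1A_2² = 9, A_1A_3² = 113, A_2A_3² = 74.
Since A_1A_3² = 113 ≥ 74 + 9 = 83, the angle opposite A_1A_3 is not acute, so the smallest enclosing circle has A_1A_3 as diameter.
Centre = midpoint of A_1A_3 = (-2, 1.5), r² = 113/4 = 28.25.
Area = π·r² = π·28.25 ≈ 88.75.

88.75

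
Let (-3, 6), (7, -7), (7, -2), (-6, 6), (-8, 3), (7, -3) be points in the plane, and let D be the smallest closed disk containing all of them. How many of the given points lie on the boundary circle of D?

The minimum enclosing circle of a finite set is fixed by two of the points (as a diameter) or three (as a circumcircle).
The farthest pair is (7, -7)–(-6, 6) with squared distance 338. The circle on this segment as diameter has centre (0.5, -0.5) and r² = 338/4 = 84.5.
Check (-3, 6): distance² to centre = 54.5 ≤ 84.5, so it lies inside.
All remaining points lie in this disk, and no smaller disk contains both endpoints, so this is the minimum enclosing circle.
The points at distance exactly r from the centre are (7, -7), (-6, 6), (-8, 3) — 3 points.

3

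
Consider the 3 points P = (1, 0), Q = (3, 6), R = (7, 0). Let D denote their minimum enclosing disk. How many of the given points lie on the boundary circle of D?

3

Side lengths²: PQ² = 40, PR² = 36, QR² = 52.
Since QR² = 52 < 40 + 36 = 76, the triangle is acute, so the smallest enclosing circle is the circumcircle.
Circumcentre = (4, 7/3), r² = 130/9.
The points at distance exactly r from the centre are P, Q, R — 3 points.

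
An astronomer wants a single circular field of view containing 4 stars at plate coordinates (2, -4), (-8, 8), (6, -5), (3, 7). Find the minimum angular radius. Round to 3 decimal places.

9.552

A smallest enclosing disk is always determined by at most three of the input points on its boundary.
The farthest pair is (-8, 8)–(6, -5) with squared distance 365. The circle on this segment as diameter has centre (-1, 1.5) and r² = 365/4 = 91.25.
Check (2, -4): distance² to centre = 39.25 ≤ 91.25, so it lies inside.
All remaining points lie in this disk, and no smaller disk contains both endpoints, so this is the minimum enclosing circle.
r = √(91.25) ≈ 9.552.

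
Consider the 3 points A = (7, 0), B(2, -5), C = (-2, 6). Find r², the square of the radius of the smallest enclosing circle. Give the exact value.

35.62

Side lengths²: AB² = 50, AC² = 117, BC² = 137.
Since BC² = 137 < 117 + 50 = 167, the triangle is acute, so the smallest enclosing circle is the circumcircle.
Circumcentre = (1.1, 0.9), r² = 35.62.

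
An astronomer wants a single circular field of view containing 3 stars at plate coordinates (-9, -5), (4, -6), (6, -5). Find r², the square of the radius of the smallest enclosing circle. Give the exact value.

56.25

Call the three points A, B, C in the order given.
Side lengths²: AB² = 170, AC² = 225, BC² = 5.
Since AC² = 225 ≥ 170 + 5 = 175, the angle opposite AC is not acute, so the smallest enclosing circle has AC as diameter.
Centre = midpoint of AC = (-1.5, -5), r² = 225/4 = 56.25.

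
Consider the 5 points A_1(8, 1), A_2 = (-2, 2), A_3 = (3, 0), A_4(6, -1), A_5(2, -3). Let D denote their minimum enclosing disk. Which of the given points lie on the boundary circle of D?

A_1, A_2

A smallest enclosing disk is always determined by at most three of the input points on its boundary.
The farthest pair is A_1–A_2 with squared distance 101. The circle on this segment as diameter has centre (3, 1.5) and r² = 101/4 = 25.25.
Check A_3: distance² to centre = 2.25 ≤ 25.25, so it lies inside.
All remaining points lie in this disk, and no smaller disk contains both endpoints, so this is the minimum enclosing circle.
The points at distance exactly r from the centre are A_1, A_2 — 2 points.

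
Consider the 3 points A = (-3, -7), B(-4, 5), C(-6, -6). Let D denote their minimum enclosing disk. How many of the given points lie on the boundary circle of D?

2

Side lengths²: AB² = 145, AC² = 10, BC² = 125.
Since AB² = 145 ≥ 125 + 10 = 135, the angle opposite AB is not acute, so the smallest enclosing circle has AB as diameter.
Centre = midpoint of AB = (-3.5, -1), r² = 145/4 = 36.25.
The points at distance exactly r from the centre are A, B — 2 points.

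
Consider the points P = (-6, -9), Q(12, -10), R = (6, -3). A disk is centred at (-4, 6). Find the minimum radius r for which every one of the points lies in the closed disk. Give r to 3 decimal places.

22.627

The required radius is the distance from (-4, 6) to the farthest point.
Squared distances: 229, 512, 181.
Maximum is 512, attained at Q.
r = √512 ≈ 22.627.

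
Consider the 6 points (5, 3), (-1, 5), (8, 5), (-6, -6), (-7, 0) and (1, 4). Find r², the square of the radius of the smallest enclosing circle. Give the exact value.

By Welzl's lemma the MEC is supported by two points (diametrically opposite) or three points (on a circumcircle).
The farthest pair is (8, 5)–(-6, -6) with squared distance 317. The circle on this segment as diameter has centre (1, -0.5) and r² = 317/4 = 79.25.
Check (5, 3): distance² to centre = 28.25 ≤ 79.25, so it lies inside.
All remaining points lie in this disk, and no smaller disk contains both endpoints, so this is the minimum enclosing circle.

79.25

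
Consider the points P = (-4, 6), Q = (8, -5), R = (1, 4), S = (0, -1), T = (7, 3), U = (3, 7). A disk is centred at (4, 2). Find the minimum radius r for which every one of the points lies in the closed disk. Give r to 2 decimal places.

8.94

The required radius is the distance from (4, 2) to the farthest point.
Squared distances: 80, 65, 13, 25, 10, 26.
Maximum is 80, attained at P.
r = √80 ≈ 8.94.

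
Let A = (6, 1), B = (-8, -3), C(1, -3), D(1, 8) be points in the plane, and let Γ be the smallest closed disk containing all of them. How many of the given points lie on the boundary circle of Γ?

A smallest enclosing disk is always determined by at most three of the input points on its boundary.
The minimum enclosing circle is determined by three boundary points: A, B, D.
Their circumcentre is (-91/59, 53/59) with r² = 198061/3481.
The farthest remaining point C is at distance² 75400/3481 ≤ 198061/3481.
The points at distance exactly r from the centre are A, B, D — 3 points.

3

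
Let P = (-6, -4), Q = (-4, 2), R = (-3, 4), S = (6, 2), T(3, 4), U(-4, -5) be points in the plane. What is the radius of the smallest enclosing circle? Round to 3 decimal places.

The farthest pair is P–S with squared distance 180. The circle on this segment as diameter has centre (0, -1) and r² = 180/4 = 45.
Check Q: distance² to centre = 25 ≤ 45, so it lies inside.
All remaining points lie in this disk, and no smaller disk contains both endpoints, so this is the minimum enclosing circle.
r = √45 ≈ 6.708.

6.708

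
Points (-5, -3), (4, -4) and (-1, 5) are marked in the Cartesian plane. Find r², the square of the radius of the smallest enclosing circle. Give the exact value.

10865/361

Call the three points A, B, C in the order given.
Side lengths²: AB² = 82, AC² = 80, BC² = 106.
Since BC² = 106 < 82 + 80 = 162, the triangle is acute, so the smallest enclosing circle is the circumcircle.
Circumcentre = (-3/19, -8/19), r² = 10865/361.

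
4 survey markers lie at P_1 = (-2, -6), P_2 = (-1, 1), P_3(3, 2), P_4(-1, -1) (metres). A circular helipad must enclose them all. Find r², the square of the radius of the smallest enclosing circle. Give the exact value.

22.25

The minimum enclosing circle of a finite set is fixed by two of the points (as a diameter) or three (as a circumcircle).
The farthest pair is P_1–P_3 with squared distance 89. The circle on this segment as diameter has centre (0.5, -2) and r² = 89/4 = 22.25.
Check P_2: distance² to centre = 11.25 ≤ 22.25, so it lies inside.
All remaining points lie in this disk, and no smaller disk contains both endpoints, so this is the minimum enclosing circle.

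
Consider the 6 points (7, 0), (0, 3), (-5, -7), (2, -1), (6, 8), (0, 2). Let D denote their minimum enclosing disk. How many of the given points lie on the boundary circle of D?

A smallest enclosing disk is always determined by at most three of the input points on its boundary.
The farthest pair is (-5, -7)–(6, 8) with squared distance 346. The circle on this segment as diameter has centre (0.5, 0.5) and r² = 346/4 = 86.5.
Check (7, 0): distance² to centre = 42.5 ≤ 86.5, so it lies inside.
All remaining points lie in this disk, and no smaller disk contains both endpoints, so this is the minimum enclosing circle.
The points at distance exactly r from the centre are (-5, -7), (6, 8) — 2 points.

2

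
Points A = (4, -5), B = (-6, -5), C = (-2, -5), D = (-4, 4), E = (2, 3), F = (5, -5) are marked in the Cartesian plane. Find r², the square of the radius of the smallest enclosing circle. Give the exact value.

42.5

By Welzl's lemma the MEC is supported by two points (diametrically opposite) or three points (on a circumcircle).
The minimum enclosing circle is determined by three boundary points: B, D, F.
Their circumcentre is (-0.5, -1.5) with r² = 42.5.
The farthest remaining point A is at distance² 32.5 ≤ 42.5.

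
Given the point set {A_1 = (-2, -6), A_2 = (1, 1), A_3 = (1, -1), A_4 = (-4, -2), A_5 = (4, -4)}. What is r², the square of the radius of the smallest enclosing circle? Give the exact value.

17

By Welzl's lemma the MEC is supported by two points (diametrically opposite) or three points (on a circumcircle).
The farthest pair is A_4–A_5 with squared distance 68. The circle on this segment as diameter has centre (0, -3) and r² = 68/4 = 17.
Check A_1: distance² to centre = 13 ≤ 17, so it lies inside.
All remaining points lie in this disk, and no smaller disk contains both endpoints, so this is the minimum enclosing circle.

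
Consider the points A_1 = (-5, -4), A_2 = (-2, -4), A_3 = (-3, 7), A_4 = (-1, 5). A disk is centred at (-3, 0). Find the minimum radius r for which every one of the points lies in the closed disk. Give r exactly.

7

The required radius is the distance from (-3, 0) to the farthest point.
Squared distances: 20, 17, 49, 29.
Maximum is 49, attained at A_3.
r = √49 = 7.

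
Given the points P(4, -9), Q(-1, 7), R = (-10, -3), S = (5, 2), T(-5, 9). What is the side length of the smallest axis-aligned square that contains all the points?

The bounding box has width 15 and height 18.
An axis-aligned square enclosing the set must have side ≥ max(width, height).
So the minimum side is max(15, 18) = 18.

18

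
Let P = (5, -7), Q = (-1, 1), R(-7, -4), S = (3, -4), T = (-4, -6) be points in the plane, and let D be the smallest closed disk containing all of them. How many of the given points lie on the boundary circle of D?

The minimum enclosing circle is determined by three boundary points: P, Q, R.
Their circumcentre is (-12/13, -135/26) with r² = 25925/676.
The farthest remaining point S is at distance² 11365/676 ≤ 25925/676.
The points at distance exactly r from the centre are P, Q, R — 3 points.

3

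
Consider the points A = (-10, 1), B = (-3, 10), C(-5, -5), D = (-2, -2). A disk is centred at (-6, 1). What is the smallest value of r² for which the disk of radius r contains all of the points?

The required radius is the distance from (-6, 1) to the farthest point.
Squared distances: 16, 90, 37, 25.
Maximum is 90, attained at B.

90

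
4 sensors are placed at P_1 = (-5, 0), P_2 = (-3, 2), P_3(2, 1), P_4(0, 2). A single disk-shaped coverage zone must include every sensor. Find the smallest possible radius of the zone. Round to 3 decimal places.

3.536

The farthest pair is P_1–P_3 with squared distance 50. The circle on this segment as diameter has centre (-1.5, 0.5) and r² = 50/4 = 12.5.
Check P_2: distance² to centre = 4.5 ≤ 12.5, so it lies inside.
All remaining points lie in this disk, and no smaller disk contains both endpoints, so this is the minimum enclosing circle.
r = √(12.5) ≈ 3.536.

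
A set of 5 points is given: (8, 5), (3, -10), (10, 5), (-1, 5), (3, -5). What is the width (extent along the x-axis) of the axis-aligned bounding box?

max x = 10, min x = -1, so width = 11.

11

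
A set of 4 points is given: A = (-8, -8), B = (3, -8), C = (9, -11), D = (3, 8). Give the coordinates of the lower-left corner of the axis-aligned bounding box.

x-range [-8, 9], y-range [-11, 8].
The lower-left corner is (-8, -11).

(-8, -11)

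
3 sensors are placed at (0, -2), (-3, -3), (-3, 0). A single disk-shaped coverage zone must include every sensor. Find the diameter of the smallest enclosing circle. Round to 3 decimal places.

Call the three points A, B, C in the order given.
Side lengths²: AB² = 10, AC² = 13, BC² = 9.
Since AC² = 13 < 10 + 9 = 19, the triangle is acute, so the smallest enclosing circle is the circumcircle.
Circumcentre = (-11/6, -1.5), r² = 65/18.
Diameter = 2r = 2√(65/18) ≈ 3.801.

3.801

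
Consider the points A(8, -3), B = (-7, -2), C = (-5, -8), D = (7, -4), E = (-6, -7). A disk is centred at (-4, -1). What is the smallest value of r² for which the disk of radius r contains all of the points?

148

The required radius is the distance from (-4, -1) to the farthest point.
Squared distances: 148, 10, 50, 130, 40.
Maximum is 148, attained at A.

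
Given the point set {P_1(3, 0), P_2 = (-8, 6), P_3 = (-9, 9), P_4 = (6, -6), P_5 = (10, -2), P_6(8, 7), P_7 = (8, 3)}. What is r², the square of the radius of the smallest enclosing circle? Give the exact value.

120.5

A smallest enclosing disk is always determined by at most three of the input points on its boundary.
The farthest pair is P_3–P_5 with squared distance 482. The circle on this segment as diameter has centre (0.5, 3.5) and r² = 482/4 = 120.5.
Check P_1: distance² to centre = 18.5 ≤ 120.5, so it lies inside.
All remaining points lie in this disk, and no smaller disk contains both endpoints, so this is the minimum enclosing circle.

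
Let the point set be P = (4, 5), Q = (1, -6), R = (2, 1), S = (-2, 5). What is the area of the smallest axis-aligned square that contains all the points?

The bounding box has width 6 and height 11.
An axis-aligned square enclosing the set must have side ≥ max(width, height).
So the minimum side is max(6, 11) = 11.
Area = 11² = 121.

121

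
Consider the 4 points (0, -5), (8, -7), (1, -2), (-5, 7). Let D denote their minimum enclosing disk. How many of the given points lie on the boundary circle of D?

The minimum enclosing circle of a finite set is fixed by two of the points (as a diameter) or three (as a circumcircle).
The farthest pair is (8, -7)–(-5, 7) with squared distance 365. The circle on this segment as diameter has centre (1.5, 0) and r² = 365/4 = 91.25.
Check (0, -5): distance² to centre = 27.25 ≤ 91.25, so it lies inside.
All remaining points lie in this disk, and no smaller disk contains both endpoints, so this is the minimum enclosing circle.
The points at distance exactly r from the centre are (8, -7), (-5, 7) — 2 points.

2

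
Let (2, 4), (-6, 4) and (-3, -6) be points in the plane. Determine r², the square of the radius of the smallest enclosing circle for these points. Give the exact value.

34.0625

Call the three points A, B, C in the order given.
Side lengths²: AB² = 64, AC² = 125, BC² = 109.
Since AC² = 125 < 109 + 64 = 173, the triangle is acute, so the smallest enclosing circle is the circumcircle.
Circumcentre = (-2, -0.25), r² = 34.0625.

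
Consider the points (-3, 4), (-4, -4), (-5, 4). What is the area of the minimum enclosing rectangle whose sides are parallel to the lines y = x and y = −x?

In coordinates u = x + y, v = x − y the rectangle is axis-aligned; the map (x,y)→(u,v) scales areas by 2.
u-values: 1, -8, -1; range = 1 − (-8) = 9.
v-values: -7, 0, -9; range = 0 − (-9) = 9.
Area = (9 × 9) / 2 = 40.5.

40.5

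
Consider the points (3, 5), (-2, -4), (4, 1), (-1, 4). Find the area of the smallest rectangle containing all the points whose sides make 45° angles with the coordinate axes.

56

In coordinates u = x + y, v = x − y the rectangle is axis-aligned; the map (x,y)→(u,v) scales areas by 2.
u-values: 8, -6, 5, 3; range = 8 − (-6) = 14.
v-values: -2, 2, 3, -5; range = 3 − (-5) = 8.
Area = (14 × 8) / 2 = 56.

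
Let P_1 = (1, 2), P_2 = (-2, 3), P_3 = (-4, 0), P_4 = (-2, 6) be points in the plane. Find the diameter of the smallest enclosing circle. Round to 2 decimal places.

6.55

The minimum enclosing circle of a finite set is fixed by two of the points (as a diameter) or three (as a circumcircle).
The minimum enclosing circle is determined by three boundary points: P_1, P_3, P_4.
Their circumcentre is (-57/26, 71/26) with r² = 3625/338.
The farthest remaining point P_2 is at distance² 37/338 ≤ 3625/338.
Diameter = 2r = 2√(3625/338) ≈ 6.55.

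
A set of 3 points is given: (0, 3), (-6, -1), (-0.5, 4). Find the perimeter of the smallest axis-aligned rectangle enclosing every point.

Width = max x − min x = 0 − (-6) = 6.
Height = max y − min y = 4 − (-1) = 5.
Perimeter = 2(6 + 5) = 22.

22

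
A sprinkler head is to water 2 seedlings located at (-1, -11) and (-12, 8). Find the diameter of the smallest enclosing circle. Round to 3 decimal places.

The smallest circle enclosing two points has them as diameter endpoints.
Centre = midpoint = (-6.5, -1.5); r² = |(-1, -11)−(-12, 8)|²/4 = 482/4 = 120.5.
Diameter = 2r = 2√(120.5) ≈ 21.954.

21.954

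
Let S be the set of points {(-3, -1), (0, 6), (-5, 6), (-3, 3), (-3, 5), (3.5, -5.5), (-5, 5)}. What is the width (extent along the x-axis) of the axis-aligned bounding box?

max x = 3.5, min x = -5, so width = 8.5.

8.5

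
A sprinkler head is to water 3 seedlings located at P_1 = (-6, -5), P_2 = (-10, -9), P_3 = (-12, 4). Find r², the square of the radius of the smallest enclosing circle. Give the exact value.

Side lengths²: P_1P_2² = 32, P_1P_3² = 117, P_2P_3² = 173.
Since P_2P_3² = 173 ≥ 117 + 32 = 149, the angle opposite P_2P_3 is not acute, so the smallest enclosing circle has P_2P_3 as diameter.
Centre = midpoint of P_2P_3 = (-11, -2.5), r² = 173/4 = 43.25.

43.25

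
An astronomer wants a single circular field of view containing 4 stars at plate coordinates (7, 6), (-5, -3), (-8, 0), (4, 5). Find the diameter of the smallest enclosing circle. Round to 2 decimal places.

16.16

The farthest pair is (7, 6)–(-8, 0) with squared distance 261. The circle on this segment as diameter has centre (-0.5, 3) and r² = 261/4 = 65.25.
Check (-5, -3): distance² to centre = 56.25 ≤ 65.25, so it lies inside.
All remaining points lie in this disk, and no smaller disk contains both endpoints, so this is the minimum enclosing circle.
Diameter = 2r = 2√(65.25) ≈ 16.16.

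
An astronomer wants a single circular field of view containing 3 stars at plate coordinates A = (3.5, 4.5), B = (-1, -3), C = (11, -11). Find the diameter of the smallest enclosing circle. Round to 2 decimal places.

17.22

Side lengths²: AB² = 76.5, AC² = 296.5, BC² = 208.
Since AC² = 296.5 ≥ 208 + 76.5 = 284.5, the angle opposite AC is not acute, so the smallest enclosing circle has AC as diameter.
Centre = midpoint of AC = (7.25, -3.25), r² = 296.5/4 = 74.125.
Diameter = 2r = 2√(74.125) ≈ 17.22.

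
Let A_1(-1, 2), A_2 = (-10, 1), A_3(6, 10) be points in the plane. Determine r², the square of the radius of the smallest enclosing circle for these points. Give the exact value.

84.25

Side lengths²: A_1A_2² = 82, A_1A_3² = 113, A_2A_3² = 337.
Since A_2A_3² = 337 ≥ 113 + 82 = 195, the angle opposite A_2A_3 is not acute, so the smallest enclosing circle has A_2A_3 as diameter.
Centre = midpoint of A_2A_3 = (-2, 5.5), r² = 337/4 = 84.25.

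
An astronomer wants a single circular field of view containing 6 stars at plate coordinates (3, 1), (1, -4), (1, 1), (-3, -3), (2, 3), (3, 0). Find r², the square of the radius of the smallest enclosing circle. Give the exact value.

25925/1682

By Welzl's lemma the MEC is supported by two points (diametrically opposite) or three points (on a circumcircle).
The minimum enclosing circle is determined by three boundary points: (1, -4), (-3, -3), (2, 3).
Their circumcentre is (-11/58, -15/58) with r² = 25925/1682.
The farthest remaining point (3, 1) is at distance² 19777/1682 ≤ 25925/1682.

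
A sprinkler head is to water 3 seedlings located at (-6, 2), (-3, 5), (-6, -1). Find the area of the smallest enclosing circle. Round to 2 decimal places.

35.34

Call the three points A, B, C in the order given.
Side lengths²: AB² = 18, AC² = 9, BC² = 45.
Since BC² = 45 ≥ 18 + 9 = 27, the angle opposite BC is not acute, so the smallest enclosing circle has BC as diameter.
Centre = midpoint of BC = (-4.5, 2), r² = 45/4 = 11.25.
Area = π·r² = π·11.25 ≈ 35.34.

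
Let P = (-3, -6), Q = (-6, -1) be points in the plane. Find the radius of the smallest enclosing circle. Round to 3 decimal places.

The smallest circle enclosing two points has them as diameter endpoints.
Centre = midpoint = (-4.5, -3.5); r² = |PQ|²/4 = 34/4 = 8.5.
r = √(8.5) ≈ 2.915.

2.915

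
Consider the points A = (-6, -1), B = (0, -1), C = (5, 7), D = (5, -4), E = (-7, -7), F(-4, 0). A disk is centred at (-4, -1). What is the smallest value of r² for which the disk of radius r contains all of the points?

The required radius is the distance from (-4, -1) to the farthest point.
Squared distances: 4, 16, 145, 90, 45, 1.
Maximum is 145, attained at C.

145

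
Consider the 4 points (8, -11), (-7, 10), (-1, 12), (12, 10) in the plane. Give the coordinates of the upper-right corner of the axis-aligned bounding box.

(12, 12)

x-range [-7, 12], y-range [-11, 12].
The upper-right corner is (12, 12).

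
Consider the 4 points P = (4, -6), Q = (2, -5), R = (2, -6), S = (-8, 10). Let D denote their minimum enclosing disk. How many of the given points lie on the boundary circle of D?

2

The minimum enclosing circle of a finite set is fixed by two of the points (as a diameter) or three (as a circumcircle).
The farthest pair is P–S with squared distance 400. The circle on this segment as diameter has centre (-2, 2) and r² = 400/4 = 100.
Check Q: distance² to centre = 65 ≤ 100, so it lies inside.
All remaining points lie in this disk, and no smaller disk contains both endpoints, so this is the minimum enclosing circle.
The points at distance exactly r from the centre are P, S — 2 points.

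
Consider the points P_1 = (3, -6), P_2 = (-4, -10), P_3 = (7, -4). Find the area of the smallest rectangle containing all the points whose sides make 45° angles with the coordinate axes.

In coordinates u = x + y, v = x − y the rectangle is axis-aligned; the map (x,y)→(u,v) scales areas by 2.
u-values: -3, -14, 3; range = 3 − (-14) = 17.
v-values: 9, 6, 11; range = 11 − 6 = 5.
Area = (17 × 5) / 2 = 42.5.

42.5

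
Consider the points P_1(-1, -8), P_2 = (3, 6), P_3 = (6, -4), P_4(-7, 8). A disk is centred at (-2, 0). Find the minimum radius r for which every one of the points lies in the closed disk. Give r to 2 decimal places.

The required radius is the distance from (-2, 0) to the farthest point.
Squared distances: 65, 61, 80, 89.
Maximum is 89, attained at P_4.
r = √89 ≈ 9.43.

9.43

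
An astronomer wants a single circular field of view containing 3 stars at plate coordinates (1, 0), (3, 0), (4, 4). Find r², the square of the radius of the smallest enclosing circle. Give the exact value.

Call the three points A, B, C in the order given.
Side lengths²: AB² = 4, AC² = 25, BC² = 17.
Since AC² = 25 ≥ 17 + 4 = 21, the angle opposite AC is not acute, so the smallest enclosing circle has AC as diameter.
Centre = midpoint of AC = (2.5, 2), r² = 25/4 = 6.25.

6.25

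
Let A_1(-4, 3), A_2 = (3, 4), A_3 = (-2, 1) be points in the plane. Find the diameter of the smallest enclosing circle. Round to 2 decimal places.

7.07

Side lengths²: A_1A_2² = 50, A_1A_3² = 8, A_2A_3² = 34.
Since A_1A_2² = 50 ≥ 34 + 8 = 42, the angle opposite A_1A_2 is not acute, so the smallest enclosing circle has A_1A_2 as diameter.
Centre = midpoint of A_1A_2 = (-0.5, 3.5), r² = 50/4 = 12.5.
Diameter = 2r = 2√(12.5) ≈ 7.07.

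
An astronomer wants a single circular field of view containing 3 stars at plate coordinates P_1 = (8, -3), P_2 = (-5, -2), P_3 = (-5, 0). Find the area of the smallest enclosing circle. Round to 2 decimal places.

139.80

Side lengths²: P_1P_2² = 170, P_1P_3² = 178, P_2P_3² = 4.
Since P_1P_3² = 178 ≥ 170 + 4 = 174, the angle opposite P_1P_3 is not acute, so the smallest enclosing circle has P_1P_3 as diameter.
Centre = midpoint of P_1P_3 = (1.5, -1.5), r² = 178/4 = 44.5.
Area = π·r² = π·44.5 ≈ 139.80.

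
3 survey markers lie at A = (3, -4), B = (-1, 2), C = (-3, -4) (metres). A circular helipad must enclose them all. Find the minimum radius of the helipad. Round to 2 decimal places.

3.80

Side lengths²: AB² = 52, AC² = 36, BC² = 40.
Since AB² = 52 < 40 + 36 = 76, the triangle is acute, so the smallest enclosing circle is the circumcircle.
Circumcentre = (0, -5/3), r² = 130/9.
r = √(130/9) ≈ 3.80.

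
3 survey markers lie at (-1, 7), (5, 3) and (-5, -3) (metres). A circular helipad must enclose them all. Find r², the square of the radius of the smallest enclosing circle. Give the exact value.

Call the three points A, B, C in the order given.
Side lengths²: AB² = 52, AC² = 116, BC² = 136.
Since BC² = 136 < 116 + 52 = 168, the triangle is acute, so the smallest enclosing circle is the circumcircle.
Circumcentre = (-12/19, 20/19), r² = 12818/361.

12818/361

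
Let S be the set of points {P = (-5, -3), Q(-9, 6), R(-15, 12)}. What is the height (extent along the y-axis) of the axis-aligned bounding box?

max y = 12, min y = -3, so height = 15.

15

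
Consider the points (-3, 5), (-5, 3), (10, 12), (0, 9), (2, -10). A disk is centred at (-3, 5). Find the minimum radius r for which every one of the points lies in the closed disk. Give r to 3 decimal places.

15.811

The required radius is the distance from (-3, 5) to the farthest point.
Squared distances: 0, 8, 218, 25, 250.
Maximum is 250, attained at (2, -10).
r = √250 ≈ 15.811.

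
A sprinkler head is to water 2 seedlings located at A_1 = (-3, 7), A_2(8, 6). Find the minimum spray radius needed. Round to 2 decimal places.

5.52

The smallest circle enclosing two points has them as diameter endpoints.
Centre = midpoint = (2.5, 6.5); r² = |A_1A_2|²/4 = 122/4 = 30.5.
r = √(30.5) ≈ 5.52.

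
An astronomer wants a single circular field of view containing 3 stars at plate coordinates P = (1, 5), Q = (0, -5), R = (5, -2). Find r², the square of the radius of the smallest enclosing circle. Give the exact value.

25.25

Side lengths²: PQ² = 101, PR² = 65, QR² = 34.
Since PQ² = 101 ≥ 65 + 34 = 99, the angle opposite PQ is not acute, so the smallest enclosing circle has PQ as diameter.
Centre = midpoint of PQ = (0.5, 0), r² = 101/4 = 25.25.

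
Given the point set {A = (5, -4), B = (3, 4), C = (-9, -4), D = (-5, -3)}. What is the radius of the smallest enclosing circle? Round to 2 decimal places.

The minimum enclosing circle is determined by three boundary points: A, B, C.
Their circumcentre is (-2, -1.5) with r² = 55.25.
The farthest remaining point D is at distance² 11.25 ≤ 55.25.
r = √(55.25) ≈ 7.43.

7.43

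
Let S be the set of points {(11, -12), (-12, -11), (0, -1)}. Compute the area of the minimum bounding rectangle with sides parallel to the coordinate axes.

x ranges over [-12, 11], width 23.
y ranges over [-12, -1], height 11.
Area = 23 × 11 = 253.

253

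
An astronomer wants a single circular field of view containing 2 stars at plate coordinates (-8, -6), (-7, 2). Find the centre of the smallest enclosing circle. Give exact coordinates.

(-7.5, -2)

The smallest circle enclosing two points has them as diameter endpoints.
Centre = midpoint = (-7.5, -2); r² = |(-8, -6)−(-7, 2)|²/4 = 65/4 = 16.25.
Centre = (-7.5, -2).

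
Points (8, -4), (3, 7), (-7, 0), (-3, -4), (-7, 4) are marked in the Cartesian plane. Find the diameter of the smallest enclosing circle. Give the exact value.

17

By Welzl's lemma the MEC is supported by two points (diametrically opposite) or three points (on a circumcircle).
The farthest pair is (8, -4)–(-7, 4) with squared distance 289. The circle on this segment as diameter has centre (0.5, 0) and r² = 289/4 = 72.25.
Check (3, 7): distance² to centre = 55.25 ≤ 72.25, so it lies inside.
All remaining points lie in this disk, and no smaller disk contains both endpoints, so this is the minimum enclosing circle.
Diameter = 2r = 2√(72.25) = 17.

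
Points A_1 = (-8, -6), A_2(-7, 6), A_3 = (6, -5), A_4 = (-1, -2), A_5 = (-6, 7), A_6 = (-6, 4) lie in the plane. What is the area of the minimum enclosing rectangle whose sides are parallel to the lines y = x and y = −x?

In coordinates u = x + y, v = x − y the rectangle is axis-aligned; the map (x,y)→(u,v) scales areas by 2.
u-values: -14, -1, 1, -3, 1, -2; range = 1 − (-14) = 15.
v-values: -2, -13, 11, 1, -13, -10; range = 11 − (-13) = 24.
Area = (15 × 24) / 2 = 180.

180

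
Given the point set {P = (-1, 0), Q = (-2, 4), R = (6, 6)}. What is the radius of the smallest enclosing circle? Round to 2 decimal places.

4.61

Side lengths²: PQ² = 17, PR² = 85, QR² = 68.
Since PR² = 85 ≥ 68 + 17 = 85, the angle opposite PR is not acute, so the smallest enclosing circle has PR as diameter.
Centre = midpoint of PR = (2.5, 3), r² = 85/4 = 21.25.
r = √(21.25) ≈ 4.61.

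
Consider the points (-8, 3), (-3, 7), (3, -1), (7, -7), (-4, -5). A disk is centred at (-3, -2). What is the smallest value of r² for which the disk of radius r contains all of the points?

The required radius is the distance from (-3, -2) to the farthest point.
Squared distances: 50, 81, 37, 125, 10.
Maximum is 125, attained at (7, -7).

125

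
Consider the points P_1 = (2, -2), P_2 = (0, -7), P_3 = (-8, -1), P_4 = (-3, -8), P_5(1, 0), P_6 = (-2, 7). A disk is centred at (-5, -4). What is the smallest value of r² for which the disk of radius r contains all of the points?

130

The required radius is the distance from (-5, -4) to the farthest point.
Squared distances: 53, 34, 18, 20, 52, 130.
Maximum is 130, attained at P_6.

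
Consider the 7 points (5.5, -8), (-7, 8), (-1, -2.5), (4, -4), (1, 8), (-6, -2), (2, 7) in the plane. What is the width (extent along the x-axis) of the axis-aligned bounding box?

12.5

max x = 5.5, min x = -7, so width = 12.5.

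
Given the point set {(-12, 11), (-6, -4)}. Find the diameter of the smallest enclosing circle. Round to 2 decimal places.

16.16

The smallest circle enclosing two points has them as diameter endpoints.
Centre = midpoint = (-9, 3.5); r² = |(-12, 11)−(-6, -4)|²/4 = 261/4 = 65.25.
Diameter = 2r = 2√(65.25) ≈ 16.16.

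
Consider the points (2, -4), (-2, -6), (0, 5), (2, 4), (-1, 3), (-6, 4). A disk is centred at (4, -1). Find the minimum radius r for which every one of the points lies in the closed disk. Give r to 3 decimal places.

11.180

The required radius is the distance from (4, -1) to the farthest point.
Squared distances: 13, 61, 52, 29, 41, 125.
Maximum is 125, attained at (-6, 4).
r = √125 ≈ 11.180.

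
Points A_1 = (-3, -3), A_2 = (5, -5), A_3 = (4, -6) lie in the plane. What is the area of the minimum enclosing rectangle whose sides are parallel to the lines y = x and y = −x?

In coordinates u = x + y, v = x − y the rectangle is axis-aligned; the map (x,y)→(u,v) scales areas by 2.
u-values: -6, 0, -2; range = 0 − (-6) = 6.
v-values: 0, 10, 10; range = 10 − 0 = 10.
Area = (6 × 10) / 2 = 30.

30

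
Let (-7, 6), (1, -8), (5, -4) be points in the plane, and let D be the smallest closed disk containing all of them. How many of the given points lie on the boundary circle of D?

3

Call the three points A, B, C in the order given.
Side lengths²: AB² = 260, AC² = 244, BC² = 32.
Since AB² = 260 < 244 + 32 = 276, the triangle is acute, so the smallest enclosing circle is the circumcircle.
Circumcentre = (-26/11, -7/11), r² = 7930/121.
The points at distance exactly r from the centre are (-7, 6), (1, -8), (5, -4) — 3 points.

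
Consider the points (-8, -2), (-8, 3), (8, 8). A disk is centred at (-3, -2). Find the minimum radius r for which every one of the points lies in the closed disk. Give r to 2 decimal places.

14.87

The required radius is the distance from (-3, -2) to the farthest point.
Squared distances: 25, 50, 221.
Maximum is 221, attained at (8, 8).
r = √221 ≈ 14.87.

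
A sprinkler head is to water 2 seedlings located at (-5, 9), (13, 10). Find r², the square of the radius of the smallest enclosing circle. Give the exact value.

81.25

The smallest circle enclosing two points has them as diameter endpoints.
Centre = midpoint = (4, 9.5); r² = |(-5, 9)−(13, 10)|²/4 = 325/4 = 81.25.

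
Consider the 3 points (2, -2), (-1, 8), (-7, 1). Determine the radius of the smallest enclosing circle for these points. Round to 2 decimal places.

5.64

Call the three points A, B, C in the order given.
Side lengths²: AB² = 109, AC² = 90, BC² = 85.
Since AB² = 109 < 90 + 85 = 175, the triangle is acute, so the smallest enclosing circle is the circumcircle.
Circumcentre = (-83/54, 43/18), r² = 46325/1458.
r = √(46325/1458) ≈ 5.64.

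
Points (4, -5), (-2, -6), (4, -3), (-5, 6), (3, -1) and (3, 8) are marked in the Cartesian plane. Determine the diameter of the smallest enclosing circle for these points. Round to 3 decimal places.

A smallest enclosing disk is always determined by at most three of the input points on its boundary.
The farthest pair is (-2, -6)–(3, 8) with squared distance 221. The circle on this segment as diameter has centre (0.5, 1) and r² = 221/4 = 55.25.
Check (4, -5): distance² to centre = 48.25 ≤ 55.25, so it lies inside.
All remaining points lie in this disk, and no smaller disk contains both endpoints, so this is the minimum enclosing circle.
Diameter = 2r = 2√(55.25) ≈ 14.866.

14.866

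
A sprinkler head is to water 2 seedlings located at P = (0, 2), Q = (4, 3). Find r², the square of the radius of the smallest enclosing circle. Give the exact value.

The smallest circle enclosing two points has them as diameter endpoints.
Centre = midpoint = (2, 2.5); r² = |PQ|²/4 = 17/4 = 4.25.

4.25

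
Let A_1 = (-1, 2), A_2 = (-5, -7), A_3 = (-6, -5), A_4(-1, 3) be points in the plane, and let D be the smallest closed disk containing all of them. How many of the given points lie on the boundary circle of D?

2

A smallest enclosing disk is always determined by at most three of the input points on its boundary.
The farthest pair is A_2–A_4 with squared distance 116. The circle on this segment as diameter has centre (-3, -2) and r² = 116/4 = 29.
Check A_1: distance² to centre = 20 ≤ 29, so it lies inside.
All remaining points lie in this disk, and no smaller disk contains both endpoints, so this is the minimum enclosing circle.
The points at distance exactly r from the centre are A_2, A_4 — 2 points.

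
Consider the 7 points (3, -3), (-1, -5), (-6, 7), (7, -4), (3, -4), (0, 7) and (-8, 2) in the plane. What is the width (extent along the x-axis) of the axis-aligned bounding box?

15

max x = 7, min x = -8, so width = 15.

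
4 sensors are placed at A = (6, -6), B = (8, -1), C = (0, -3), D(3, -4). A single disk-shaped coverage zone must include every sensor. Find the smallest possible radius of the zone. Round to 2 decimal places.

By Welzl's lemma the MEC is supported by two points (diametrically opposite) or three points (on a circumcircle).
The minimum enclosing circle is determined by three boundary points: A, B, C.
Their circumcentre is (49/12, -7/3) with r² = 2465/144.
The farthest remaining point D is at distance² 569/144 ≤ 2465/144.
r = √(2465/144) ≈ 4.14.

4.14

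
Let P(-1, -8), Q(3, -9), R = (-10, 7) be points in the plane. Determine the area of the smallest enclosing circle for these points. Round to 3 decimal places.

333.794

Side lengths²: PQ² = 17, PR² = 306, QR² = 425.
Since QR² = 425 ≥ 306 + 17 = 323, the angle opposite QR is not acute, so the smallest enclosing circle has QR as diameter.
Centre = midpoint of QR = (-3.5, -1), r² = 425/4 = 106.25.
Area = π·r² = π·106.25 ≈ 333.794.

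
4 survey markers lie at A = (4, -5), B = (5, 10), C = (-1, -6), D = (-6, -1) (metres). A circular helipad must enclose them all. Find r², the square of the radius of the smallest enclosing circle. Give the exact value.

A smallest enclosing disk is always determined by at most three of the input points on its boundary.
The farthest pair is B–C with squared distance 292. The circle on this segment as diameter has centre (2, 2) and r² = 292/4 = 73.
Check A: distance² to centre = 53 ≤ 73, so it lies inside.
All remaining points lie in this disk, and no smaller disk contains both endpoints, so this is the minimum enclosing circle.

73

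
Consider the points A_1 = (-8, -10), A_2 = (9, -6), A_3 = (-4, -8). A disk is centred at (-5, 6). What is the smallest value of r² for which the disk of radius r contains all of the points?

340

The required radius is the distance from (-5, 6) to the farthest point.
Squared distances: 265, 340, 197.
Maximum is 340, attained at A_2.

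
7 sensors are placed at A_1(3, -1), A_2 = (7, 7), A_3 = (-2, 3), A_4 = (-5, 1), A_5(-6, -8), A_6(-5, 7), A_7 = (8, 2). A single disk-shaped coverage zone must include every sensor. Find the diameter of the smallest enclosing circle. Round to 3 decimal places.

The farthest pair is A_2–A_5 with squared distance 394. The circle on this segment as diameter has centre (0.5, -0.5) and r² = 394/4 = 98.5.
Check A_1: distance² to centre = 6.5 ≤ 98.5, so it lies inside.
All remaining points lie in this disk, and no smaller disk contains both endpoints, so this is the minimum enclosing circle.
Diameter = 2r = 2√(98.5) ≈ 19.849.

19.849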